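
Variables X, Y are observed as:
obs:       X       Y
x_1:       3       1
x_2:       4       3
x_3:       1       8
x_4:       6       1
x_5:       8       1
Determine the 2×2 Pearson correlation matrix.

Step 1 — column means:
  mean(X) = (3 + 4 + 1 + 6 + 8) / 5 = 22/5 = 4.4
  mean(Y) = (1 + 3 + 8 + 1 + 1) / 5 = 14/5 = 2.8

Step 2 — sample variances and covariances s[i,j] = (1/(n-1)) · Σ_k (x_{k,i} - mean_i) · (x_{k,j} - mean_j), with n-1 = 4:
  s[X,X] = ((-1.4)·(-1.4) + (-0.4)·(-0.4) + (-3.4)·(-3.4) + (1.6)·(1.6) + (3.6)·(3.6)) / 4 = 29.2/4 = 7.3
  s[X,Y] = ((-1.4)·(-1.8) + (-0.4)·(0.2) + (-3.4)·(5.2) + (1.6)·(-1.8) + (3.6)·(-1.8)) / 4 = -24.6/4 = -6.15
  s[Y,Y] = ((-1.8)·(-1.8) + (0.2)·(0.2) + (5.2)·(5.2) + (-1.8)·(-1.8) + (-1.8)·(-1.8)) / 4 = 36.8/4 = 9.2
  Sample standard deviations s_i = √(s[i,i]):
  s(X) = √(7.3) = 2.7019
  s(Y) = √(9.2) = 3.0332

Step 3 — r_{ij} = s_{ij} / (s_i · s_j):
  r[X,X] = 1 (diagonal).
  r[X,Y] = -6.15 / (2.7019 · 3.0332) = -6.15 / 8.1951 = -0.7504
  r[Y,Y] = 1 (diagonal).

R is symmetric with unit diagonal. Assembling:

R = [[1, -0.7504],
 [-0.7504, 1]]


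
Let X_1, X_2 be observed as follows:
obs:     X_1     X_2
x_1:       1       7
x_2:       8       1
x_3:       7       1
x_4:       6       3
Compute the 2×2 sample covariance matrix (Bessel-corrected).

Step 1 — column means:
  mean(X_1) = (1 + 8 + 7 + 6) / 4 = 22/4 = 5.5
  mean(X_2) = (7 + 1 + 1 + 3) / 4 = 12/4 = 3

Step 2 — sample covariance S[i,j] = (1/(n-1)) · Σ_k (x_{k,i} - mean_i) · (x_{k,j} - mean_j), with n-1 = 3.
  S[X_1,X_1] = ((-4.5)·(-4.5) + (2.5)·(2.5) + (1.5)·(1.5) + (0.5)·(0.5)) / 3 = 29/3 = 9.6667
  S[X_1,X_2] = ((-4.5)·(4) + (2.5)·(-2) + (1.5)·(-2) + (0.5)·(0)) / 3 = -26/3 = -8.6667
  S[X_2,X_2] = ((4)·(4) + (-2)·(-2) + (-2)·(-2) + (0)·(0)) / 3 = 24/3 = 8

S is symmetric (S[j,i] = S[i,j]). Assembling:

S = [[9.6667, -8.6667],
 [-8.6667, 8]]


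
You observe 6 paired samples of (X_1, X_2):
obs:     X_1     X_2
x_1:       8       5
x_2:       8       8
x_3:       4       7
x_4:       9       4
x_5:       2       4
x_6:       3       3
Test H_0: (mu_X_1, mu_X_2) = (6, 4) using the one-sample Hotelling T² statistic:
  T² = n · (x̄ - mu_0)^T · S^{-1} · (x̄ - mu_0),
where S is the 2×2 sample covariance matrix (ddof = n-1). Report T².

Step 1 — sample mean vector:
  mean(X_1) = (8 + 8 + 4 + 9 + 2 + 3) / 6 = 34/6 = 5.6667
  mean(X_2) = (5 + 8 + 7 + 4 + 4 + 3) / 6 = 31/6 = 5.1667
  x̄ = (5.6667, 5.1667),  deviation x̄ - mu_0 = (5.6667, 5.1667) - (6, 4) = (-0.3333, 1.1667).

Step 2 — sample covariance matrix, S[i,j] = (1/(n-1)) · Σ_k (x_{k,i} - mean_i) · (x_{k,j} - mean_j), divisor n-1 = 5:
  S[X_1,X_1] = ((2.3333)·(2.3333) + (2.3333)·(2.3333) + (-1.6667)·(-1.6667) + (3.3333)·(3.3333) + (-3.6667)·(-3.6667) + (-2.6667)·(-2.6667)) / 5 = 45.3333/5 = 9.0667
  S[X_1,X_2] = ((2.3333)·(-0.1667) + (2.3333)·(2.8333) + (-1.6667)·(1.8333) + (3.3333)·(-1.1667) + (-3.6667)·(-1.1667) + (-2.6667)·(-2.1667)) / 5 = 9.3333/5 = 1.8667
  S[X_2,X_2] = ((-0.1667)·(-0.1667) + (2.8333)·(2.8333) + (1.8333)·(1.8333) + (-1.1667)·(-1.1667) + (-1.1667)·(-1.1667) + (-2.1667)·(-2.1667)) / 5 = 18.8333/5 = 3.7667
  S = [[9.0667, 1.8667],
 [1.8667, 3.7667]].

Step 3 — invert S. det(S) = 9.0667·3.7667 - (1.8667)² = 30.6667.
  S^{-1} = (1/det) · [[d, -b], [-b, a]] = [[0.1228, -0.0609],
 [-0.0609, 0.2957]].

Step 4 — quadratic form (x̄ - mu_0)^T · S^{-1} · (x̄ - mu_0):
  S^{-1} · (x̄ - mu_0) = (-0.112, 0.3652),
  (x̄ - mu_0)^T · [...] = (-0.3333)·(-0.112) + (1.1667)·(0.3652) = 0.4634.

Step 5 — scale by n: T² = 6 · 0.4634 = 2.7804.

T² ≈ 2.7804


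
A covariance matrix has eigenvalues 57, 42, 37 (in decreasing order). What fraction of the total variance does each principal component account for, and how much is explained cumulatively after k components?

Step 1 — total variance = trace(Sigma) = Σ λ_i = 57 + 42 + 37 = 136.

Step 2 — fraction explained by component i = λ_i / Σ λ:
  PC1: 57/136 = 0.4191
  PC2: 42/136 = 0.3088
  PC3: 37/136 = 0.2721

Step 3 — cumulative fraction after k components = (λ_1 + ... + λ_k) / Σ λ:
  k = 1: 57/136 = 0.4191
  k = 2: (57 + 42)/136 = 99/136 = 0.7279
  k = 3: (57 + 42 + 37)/136 = 136/136 = 1

Summary (fraction, with percent):

explained: PC1 0.4191 (41.91%), PC2 0.3088 (30.88%), PC3 0.2721 (27.21%);  cumulative: 0.4191, 0.7279, 1


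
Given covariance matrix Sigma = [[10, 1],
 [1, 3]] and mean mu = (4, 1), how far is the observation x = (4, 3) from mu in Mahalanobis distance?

Step 1 — centre the observation: (x - mu) = (0, 2).

Step 2 — invert Sigma. det(Sigma) = 10·3 - (1)² = 29.
  Sigma^{-1} = (1/det) · [[d, -b], [-b, a]] = [[0.1034, -0.0345],
 [-0.0345, 0.3448]].

Step 3 — form the quadratic (x - mu)^T · Sigma^{-1} · (x - mu):
  Sigma^{-1} · (x - mu) = (-0.069, 0.6897).
  (x - mu)^T · [Sigma^{-1} · (x - mu)] = (0)·(-0.069) + (2)·(0.6897) = 1.3793.

Step 4 — take square root: d = √(1.3793) ≈ 1.1744.

d(x, mu) = √(1.3793) ≈ 1.1744


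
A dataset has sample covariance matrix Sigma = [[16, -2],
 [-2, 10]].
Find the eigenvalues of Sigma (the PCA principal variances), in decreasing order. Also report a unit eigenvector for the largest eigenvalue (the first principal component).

Step 1 — characteristic polynomial of 2×2 Sigma:
  det(Sigma - λI) = λ² - trace · λ + det = 0.
  trace = 16 + 10 = 26, det = 16·10 - (-2)² = 156.
Step 2 — discriminant:
  Δ = trace² - 4·det = 676 - 624 = 52.
Step 3 — eigenvalues:
  λ = (trace ± √Δ)/2 = (26 ± 7.2111)/2,
  λ_1 = 16.6056,  λ_2 = 9.3944.

Step 4 — unit eigenvector for λ_1: solve (Sigma - λ_1 I)v = 0. First row:
  (16 - 16.6056)·v_x + (-2)·v_y = 0, i.e. (-0.6056)·v_x + (-2)·v_y = 0,
  so v ∝ (b, λ_1 - a) = (-2, 0.6056); multiply by -1 so the first entry is positive: u = (2, -0.6056).
  ||u|| = √((2)² + (-0.6056)²) = √(4.3667) ≈ 2.0897,
  v_1 = u/||u|| ≈ (0.9571, -0.2898) (||v_1|| = 1).

λ_1 = 16.6056,  λ_2 = 9.3944;  v_1 ≈ (0.9571, -0.2898)


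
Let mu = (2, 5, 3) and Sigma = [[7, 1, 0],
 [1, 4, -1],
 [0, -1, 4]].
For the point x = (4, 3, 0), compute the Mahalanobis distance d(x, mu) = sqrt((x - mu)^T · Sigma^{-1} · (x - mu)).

Step 1 — centre the observation: (x - mu) = (2, -2, -3).

Step 2 — invert Sigma (cofactor / det for 3×3, or solve directly):
  Sigma^{-1} = [[0.1485, -0.0396, -0.0099],
 [-0.0396, 0.2772, 0.0693],
 [-0.0099, 0.0693, 0.2673]].

Step 3 — form the quadratic (x - mu)^T · Sigma^{-1} · (x - mu):
  Sigma^{-1} · (x - mu) = (0.4059, -0.8416, -0.9604).
  (x - mu)^T · [Sigma^{-1} · (x - mu)] = (2)·(0.4059) + (-2)·(-0.8416) + (-3)·(-0.9604) = 5.3762.

Step 4 — take square root: d = √(5.3762) ≈ 2.3187.

d(x, mu) = √(5.3762) ≈ 2.3187


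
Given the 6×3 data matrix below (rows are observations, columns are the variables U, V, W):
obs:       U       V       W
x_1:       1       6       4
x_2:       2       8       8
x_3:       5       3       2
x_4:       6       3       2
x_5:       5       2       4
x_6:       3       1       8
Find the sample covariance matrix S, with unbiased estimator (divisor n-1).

Step 1 — column means:
  mean(U) = (1 + 2 + 5 + 6 + 5 + 3) / 6 = 22/6 = 3.6667
  mean(V) = (6 + 8 + 3 + 3 + 2 + 1) / 6 = 23/6 = 3.8333
  mean(W) = (4 + 8 + 2 + 2 + 4 + 8) / 6 = 28/6 = 4.6667

Step 2 — sample covariance S[i,j] = (1/(n-1)) · Σ_k (x_{k,i} - mean_i) · (x_{k,j} - mean_j), with n-1 = 5.
  S[U,U] = ((-2.6667)·(-2.6667) + (-1.6667)·(-1.6667) + (1.3333)·(1.3333) + (2.3333)·(2.3333) + (1.3333)·(1.3333) + (-0.6667)·(-0.6667)) / 5 = 19.3333/5 = 3.8667
  S[U,V] = ((-2.6667)·(2.1667) + (-1.6667)·(4.1667) + (1.3333)·(-0.8333) + (2.3333)·(-0.8333) + (1.3333)·(-1.8333) + (-0.6667)·(-2.8333)) / 5 = -16.3333/5 = -3.2667
  S[U,W] = ((-2.6667)·(-0.6667) + (-1.6667)·(3.3333) + (1.3333)·(-2.6667) + (2.3333)·(-2.6667) + (1.3333)·(-0.6667) + (-0.6667)·(3.3333)) / 5 = -16.6667/5 = -3.3333
  S[V,V] = ((2.1667)·(2.1667) + (4.1667)·(4.1667) + (-0.8333)·(-0.8333) + (-0.8333)·(-0.8333) + (-1.8333)·(-1.8333) + (-2.8333)·(-2.8333)) / 5 = 34.8333/5 = 6.9667
  S[V,W] = ((2.1667)·(-0.6667) + (4.1667)·(3.3333) + (-0.8333)·(-2.6667) + (-0.8333)·(-2.6667) + (-1.8333)·(-0.6667) + (-2.8333)·(3.3333)) / 5 = 8.6667/5 = 1.7333
  S[W,W] = ((-0.6667)·(-0.6667) + (3.3333)·(3.3333) + (-2.6667)·(-2.6667) + (-2.6667)·(-2.6667) + (-0.6667)·(-0.6667) + (3.3333)·(3.3333)) / 5 = 37.3333/5 = 7.4667

S is symmetric (S[j,i] = S[i,j]). Assembling:

S = [[3.8667, -3.2667, -3.3333],
 [-3.2667, 6.9667, 1.7333],
 [-3.3333, 1.7333, 7.4667]]


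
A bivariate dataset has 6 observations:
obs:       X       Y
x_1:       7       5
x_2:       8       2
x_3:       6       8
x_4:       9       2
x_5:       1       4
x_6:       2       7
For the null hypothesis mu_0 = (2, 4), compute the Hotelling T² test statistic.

Step 1 — sample mean vector:
  mean(X) = (7 + 8 + 6 + 9 + 1 + 2) / 6 = 33/6 = 5.5
  mean(Y) = (5 + 2 + 8 + 2 + 4 + 7) / 6 = 28/6 = 4.6667
  x̄ = (5.5, 4.6667),  deviation x̄ - mu_0 = (5.5, 4.6667) - (2, 4) = (3.5, 0.6667).

Step 2 — sample covariance matrix, S[i,j] = (1/(n-1)) · Σ_k (x_{k,i} - mean_i) · (x_{k,j} - mean_j), divisor n-1 = 5:
  S[X,X] = ((1.5)·(1.5) + (2.5)·(2.5) + (0.5)·(0.5) + (3.5)·(3.5) + (-4.5)·(-4.5) + (-3.5)·(-3.5)) / 5 = 53.5/5 = 10.7
  S[X,Y] = ((1.5)·(0.3333) + (2.5)·(-2.6667) + (0.5)·(3.3333) + (3.5)·(-2.6667) + (-4.5)·(-0.6667) + (-3.5)·(2.3333)) / 5 = -19/5 = -3.8
  S[Y,Y] = ((0.3333)·(0.3333) + (-2.6667)·(-2.6667) + (3.3333)·(3.3333) + (-2.6667)·(-2.6667) + (-0.6667)·(-0.6667) + (2.3333)·(2.3333)) / 5 = 31.3333/5 = 6.2667
  S = [[10.7, -3.8],
 [-3.8, 6.2667]].

Step 3 — invert S. det(S) = 10.7·6.2667 - (-3.8)² = 52.6133.
  S^{-1} = (1/det) · [[d, -b], [-b, a]] = [[0.1191, 0.0722],
 [0.0722, 0.2034]].

Step 4 — quadratic form (x̄ - mu_0)^T · S^{-1} · (x̄ - mu_0):
  S^{-1} · (x̄ - mu_0) = (0.465, 0.3884),
  (x̄ - mu_0)^T · [...] = (3.5)·(0.465) + (0.6667)·(0.3884) = 1.8865.

Step 5 — scale by n: T² = 6 · 1.8865 = 11.3191.

T² ≈ 11.3191


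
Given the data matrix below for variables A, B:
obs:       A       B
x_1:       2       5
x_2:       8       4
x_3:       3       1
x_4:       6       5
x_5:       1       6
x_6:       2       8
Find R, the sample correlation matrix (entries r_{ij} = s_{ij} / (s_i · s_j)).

Step 1 — column means:
  mean(A) = (2 + 8 + 3 + 6 + 1 + 2) / 6 = 22/6 = 3.6667
  mean(B) = (5 + 4 + 1 + 5 + 6 + 8) / 6 = 29/6 = 4.8333

Step 2 — sample variances and covariances s[i,j] = (1/(n-1)) · Σ_k (x_{k,i} - mean_i) · (x_{k,j} - mean_j), with n-1 = 5:
  s[A,A] = ((-1.6667)·(-1.6667) + (4.3333)·(4.3333) + (-0.6667)·(-0.6667) + (2.3333)·(2.3333) + (-2.6667)·(-2.6667) + (-1.6667)·(-1.6667)) / 5 = 37.3333/5 = 7.4667
  s[A,B] = ((-1.6667)·(0.1667) + (4.3333)·(-0.8333) + (-0.6667)·(-3.8333) + (2.3333)·(0.1667) + (-2.6667)·(1.1667) + (-1.6667)·(3.1667)) / 5 = -9.3333/5 = -1.8667
  s[B,B] = ((0.1667)·(0.1667) + (-0.8333)·(-0.8333) + (-3.8333)·(-3.8333) + (0.1667)·(0.1667) + (1.1667)·(1.1667) + (3.1667)·(3.1667)) / 5 = 26.8333/5 = 5.3667
  Sample standard deviations s_i = √(s[i,i]):
  s(A) = √(7.4667) = 2.7325
  s(B) = √(5.3667) = 2.3166

Step 3 — r_{ij} = s_{ij} / (s_i · s_j):
  r[A,A] = 1 (diagonal).
  r[A,B] = -1.8667 / (2.7325 · 2.3166) = -1.8667 / 6.3302 = -0.2949
  r[B,B] = 1 (diagonal).

R is symmetric with unit diagonal. Assembling:

R = [[1, -0.2949],
 [-0.2949, 1]]


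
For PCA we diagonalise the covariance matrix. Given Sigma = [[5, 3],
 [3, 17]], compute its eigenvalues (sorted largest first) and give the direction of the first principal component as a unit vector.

Step 1 — characteristic polynomial of 2×2 Sigma:
  det(Sigma - λI) = λ² - trace · λ + det = 0.
  trace = 5 + 17 = 22, det = 5·17 - (3)² = 76.
Step 2 — discriminant:
  Δ = trace² - 4·det = 484 - 304 = 180.
Step 3 — eigenvalues:
  λ = (trace ± √Δ)/2 = (22 ± 13.4164)/2,
  λ_1 = 17.7082,  λ_2 = 4.2918.

Step 4 — unit eigenvector for λ_1: solve (Sigma - λ_1 I)v = 0. First row:
  (5 - 17.7082)·v_x + (3)·v_y = 0, i.e. (-12.7082)·v_x + (3)·v_y = 0,
  so v ∝ (b, λ_1 - a) = (3, 12.7082) = u.
  ||u|| = √((3)² + (12.7082)²) = √(170.4984) ≈ 13.0575,
  v_1 = u/||u|| ≈ (0.2298, 0.9732) (||v_1|| = 1).

λ_1 = 17.7082,  λ_2 = 4.2918;  v_1 ≈ (0.2298, 0.9732)


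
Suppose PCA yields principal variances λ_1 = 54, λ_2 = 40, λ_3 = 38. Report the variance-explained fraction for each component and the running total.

Step 1 — total variance = trace(Sigma) = Σ λ_i = 54 + 40 + 38 = 132.

Step 2 — fraction explained by component i = λ_i / Σ λ:
  PC1: 54/132 = 0.4091
  PC2: 40/132 = 0.303
  PC3: 38/132 = 0.2879

Step 3 — cumulative fraction after k components = (λ_1 + ... + λ_k) / Σ λ:
  k = 1: 54/132 = 0.4091
  k = 2: (54 + 40)/132 = 94/132 = 0.7121
  k = 3: (54 + 40 + 38)/132 = 132/132 = 1

Summary (fraction, with percent):

explained: PC1 0.4091 (40.91%), PC2 0.303 (30.3%), PC3 0.2879 (28.79%);  cumulative: 0.4091, 0.7121, 1


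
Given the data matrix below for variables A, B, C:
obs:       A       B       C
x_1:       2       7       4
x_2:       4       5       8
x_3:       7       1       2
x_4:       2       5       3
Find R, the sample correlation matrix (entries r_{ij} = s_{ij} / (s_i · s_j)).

Step 1 — column means:
  mean(A) = (2 + 4 + 7 + 2) / 4 = 15/4 = 3.75
  mean(B) = (7 + 5 + 1 + 5) / 4 = 18/4 = 4.5
  mean(C) = (4 + 8 + 2 + 3) / 4 = 17/4 = 4.25

Step 2 — sample variances and covariances s[i,j] = (1/(n-1)) · Σ_k (x_{k,i} - mean_i) · (x_{k,j} - mean_j), with n-1 = 3:
  s[A,A] = ((-1.75)·(-1.75) + (0.25)·(0.25) + (3.25)·(3.25) + (-1.75)·(-1.75)) / 3 = 16.75/3 = 5.5833
  s[A,B] = ((-1.75)·(2.5) + (0.25)·(0.5) + (3.25)·(-3.5) + (-1.75)·(0.5)) / 3 = -16.5/3 = -5.5
  s[A,C] = ((-1.75)·(-0.25) + (0.25)·(3.75) + (3.25)·(-2.25) + (-1.75)·(-1.25)) / 3 = -3.75/3 = -1.25
  s[B,B] = ((2.5)·(2.5) + (0.5)·(0.5) + (-3.5)·(-3.5) + (0.5)·(0.5)) / 3 = 19/3 = 6.3333
  s[B,C] = ((2.5)·(-0.25) + (0.5)·(3.75) + (-3.5)·(-2.25) + (0.5)·(-1.25)) / 3 = 8.5/3 = 2.8333
  s[C,C] = ((-0.25)·(-0.25) + (3.75)·(3.75) + (-2.25)·(-2.25) + (-1.25)·(-1.25)) / 3 = 20.75/3 = 6.9167
  Sample standard deviations s_i = √(s[i,i]):
  s(A) = √(5.5833) = 2.3629
  s(B) = √(6.3333) = 2.5166
  s(C) = √(6.9167) = 2.63

Step 3 — r_{ij} = s_{ij} / (s_i · s_j):
  r[A,A] = 1 (diagonal).
  r[A,B] = -5.5 / (2.3629 · 2.5166) = -5.5 / 5.9465 = -0.9249
  r[A,C] = -1.25 / (2.3629 · 2.63) = -1.25 / 6.2143 = -0.2011
  r[B,B] = 1 (diagonal).
  r[B,C] = 2.8333 / (2.5166 · 2.63) = 2.8333 / 6.6186 = 0.4281
  r[C,C] = 1 (diagonal).

R is symmetric with unit diagonal. Assembling:

R = [[1, -0.9249, -0.2011],
 [-0.9249, 1, 0.4281],
 [-0.2011, 0.4281, 1]]


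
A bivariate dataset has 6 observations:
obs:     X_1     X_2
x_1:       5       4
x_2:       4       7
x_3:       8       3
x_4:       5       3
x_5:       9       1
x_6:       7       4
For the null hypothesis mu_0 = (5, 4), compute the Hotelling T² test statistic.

Step 1 — sample mean vector:
  mean(X_1) = (5 + 4 + 8 + 5 + 9 + 7) / 6 = 38/6 = 6.3333
  mean(X_2) = (4 + 7 + 3 + 3 + 1 + 4) / 6 = 22/6 = 3.6667
  x̄ = (6.3333, 3.6667),  deviation x̄ - mu_0 = (6.3333, 3.6667) - (5, 4) = (1.3333, -0.3333).

Step 2 — sample covariance matrix, S[i,j] = (1/(n-1)) · Σ_k (x_{k,i} - mean_i) · (x_{k,j} - mean_j), divisor n-1 = 5:
  S[X_1,X_1] = ((-1.3333)·(-1.3333) + (-2.3333)·(-2.3333) + (1.6667)·(1.6667) + (-1.3333)·(-1.3333) + (2.6667)·(2.6667) + (0.6667)·(0.6667)) / 5 = 19.3333/5 = 3.8667
  S[X_1,X_2] = ((-1.3333)·(0.3333) + (-2.3333)·(3.3333) + (1.6667)·(-0.6667) + (-1.3333)·(-0.6667) + (2.6667)·(-2.6667) + (0.6667)·(0.3333)) / 5 = -15.3333/5 = -3.0667
  S[X_2,X_2] = ((0.3333)·(0.3333) + (3.3333)·(3.3333) + (-0.6667)·(-0.6667) + (-0.6667)·(-0.6667) + (-2.6667)·(-2.6667) + (0.3333)·(0.3333)) / 5 = 19.3333/5 = 3.8667
  S = [[3.8667, -3.0667],
 [-3.0667, 3.8667]].

Step 3 — invert S. det(S) = 3.8667·3.8667 - (-3.0667)² = 5.5467.
  S^{-1} = (1/det) · [[d, -b], [-b, a]] = [[0.6971, 0.5529],
 [0.5529, 0.6971]].

Step 4 — quadratic form (x̄ - mu_0)^T · S^{-1} · (x̄ - mu_0):
  S^{-1} · (x̄ - mu_0) = (0.7452, 0.5048),
  (x̄ - mu_0)^T · [...] = (1.3333)·(0.7452) + (-0.3333)·(0.5048) = 0.8253.

Step 5 — scale by n: T² = 6 · 0.8253 = 4.9519.

T² ≈ 4.9519


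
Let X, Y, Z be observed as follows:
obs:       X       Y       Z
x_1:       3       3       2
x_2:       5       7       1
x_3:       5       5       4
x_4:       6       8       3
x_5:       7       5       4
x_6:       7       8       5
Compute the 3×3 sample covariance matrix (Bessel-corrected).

Step 1 — column means:
  mean(X) = (3 + 5 + 5 + 6 + 7 + 7) / 6 = 33/6 = 5.5
  mean(Y) = (3 + 7 + 5 + 8 + 5 + 8) / 6 = 36/6 = 6
  mean(Z) = (2 + 1 + 4 + 3 + 4 + 5) / 6 = 19/6 = 3.1667

Step 2 — sample covariance S[i,j] = (1/(n-1)) · Σ_k (x_{k,i} - mean_i) · (x_{k,j} - mean_j), with n-1 = 5.
  S[X,X] = ((-2.5)·(-2.5) + (-0.5)·(-0.5) + (-0.5)·(-0.5) + (0.5)·(0.5) + (1.5)·(1.5) + (1.5)·(1.5)) / 5 = 11.5/5 = 2.3
  S[X,Y] = ((-2.5)·(-3) + (-0.5)·(1) + (-0.5)·(-1) + (0.5)·(2) + (1.5)·(-1) + (1.5)·(2)) / 5 = 10/5 = 2
  S[X,Z] = ((-2.5)·(-1.1667) + (-0.5)·(-2.1667) + (-0.5)·(0.8333) + (0.5)·(-0.1667) + (1.5)·(0.8333) + (1.5)·(1.8333)) / 5 = 7.5/5 = 1.5
  S[Y,Y] = ((-3)·(-3) + (1)·(1) + (-1)·(-1) + (2)·(2) + (-1)·(-1) + (2)·(2)) / 5 = 20/5 = 4
  S[Y,Z] = ((-3)·(-1.1667) + (1)·(-2.1667) + (-1)·(0.8333) + (2)·(-0.1667) + (-1)·(0.8333) + (2)·(1.8333)) / 5 = 3/5 = 0.6
  S[Z,Z] = ((-1.1667)·(-1.1667) + (-2.1667)·(-2.1667) + (0.8333)·(0.8333) + (-0.1667)·(-0.1667) + (0.8333)·(0.8333) + (1.8333)·(1.8333)) / 5 = 10.8333/5 = 2.1667

S is symmetric (S[j,i] = S[i,j]). Assembling:

S = [[2.3, 2, 1.5],
 [2, 4, 0.6],
 [1.5, 0.6, 2.1667]]


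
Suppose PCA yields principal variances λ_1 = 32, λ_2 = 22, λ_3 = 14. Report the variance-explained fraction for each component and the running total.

Step 1 — total variance = trace(Sigma) = Σ λ_i = 32 + 22 + 14 = 68.

Step 2 — fraction explained by component i = λ_i / Σ λ:
  PC1: 32/68 = 0.4706
  PC2: 22/68 = 0.3235
  PC3: 14/68 = 0.2059

Step 3 — cumulative fraction after k components = (λ_1 + ... + λ_k) / Σ λ:
  k = 1: 32/68 = 0.4706
  k = 2: (32 + 22)/68 = 54/68 = 0.7941
  k = 3: (32 + 22 + 14)/68 = 68/68 = 1

Summary (fraction, with percent):

explained: PC1 0.4706 (47.06%), PC2 0.3235 (32.35%), PC3 0.2059 (20.59%);  cumulative: 0.4706, 0.7941, 1


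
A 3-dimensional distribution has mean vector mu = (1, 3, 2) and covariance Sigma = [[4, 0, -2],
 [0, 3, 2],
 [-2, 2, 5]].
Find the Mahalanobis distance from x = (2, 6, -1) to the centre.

Step 1 — centre the observation: (x - mu) = (1, 3, -3).

Step 2 — invert Sigma (cofactor / det for 3×3, or solve directly):
  Sigma^{-1} = [[0.3438, -0.125, 0.1875],
 [-0.125, 0.5, -0.25],
 [0.1875, -0.25, 0.375]].

Step 3 — form the quadratic (x - mu)^T · Sigma^{-1} · (x - mu):
  Sigma^{-1} · (x - mu) = (-0.5937, 2.125, -1.6875).
  (x - mu)^T · [Sigma^{-1} · (x - mu)] = (1)·(-0.5937) + (3)·(2.125) + (-3)·(-1.6875) = 10.8438.

Step 4 — take square root: d = √(10.8438) ≈ 3.293.

d(x, mu) = √(10.8438) ≈ 3.293


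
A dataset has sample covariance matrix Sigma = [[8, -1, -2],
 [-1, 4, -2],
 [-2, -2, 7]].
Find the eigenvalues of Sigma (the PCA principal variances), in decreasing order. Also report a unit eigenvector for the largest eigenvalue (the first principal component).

Step 1 — characteristic polynomial p(λ) = det(λI - Sigma) = λ³ - tr·λ² + c_1·λ - det, where tr = trace, c_1 = sum of the principal 2×2 minors, det = det(Sigma):
  tr = 8 + 4 + 7 = 19,
  c_1 = (8·4 - (-1)²) + (8·7 - (-2)²) + (4·7 - (-2)²) = 31 + 52 + 24 = 107,
  det = 8·(4·7 - (-2)²) - (-1)·((-1)·7 - (-2)·(-2)) + (-2)·((-1)·(-2) - 4·(-2)) = 8·(24) - (-1)·(-11) + (-2)·(10) = 161.
  So p(λ) = λ³ - 19λ² + 107λ - 161.
Step 2 — look for an integer root (rational root theorem: any rational root is an integer divisor of 161). Testing λ = 7:
  p(7) = 343 - 931 + 749 - 161 = 0  ✓
  Dividing out (λ - 7): p(λ) = (λ - 7)(λ² - 12λ + 23).
Step 3 — remaining eigenvalues from the quadratic λ² - 12λ + 23 = 0:
  Δ = 12² - 4·23 = 144 - 92 = 52,  λ = (12 ± √52)/2 = (12 ± 7.2111)/2 ≈ 9.6056 or 2.3944.
  Sorted: λ_1 = 9.6056,  λ_2 = 7,  λ_3 = 2.3944  (check: sum = 19 = tr ✓).

Step 4 — unit eigenvector for λ_1 ≈ 9.6056: v spans the null space of (Sigma - λ_1 I), whose rows are
  r_1 = (-1.6056, -1, -2),  r_2 = (-1, -5.6056, -2),  r_3 = (-2, -2, -2.6056).
  v is orthogonal to every row, so take v ∝ r_1 × r_2 = ((-1)·(-2) - (-2)·(-5.6056), (-2)·(-1) - (-1.6056)·(-2), (-1.6056)·(-5.6056) - (-1)·(-1)) ≈ (-9.2111, -1.2111, 8).
  Rescale (multiply by -1 so the first nonzero entry is positive): u = (9.2111, 1.2111, -8).
  ||u|| = √((9.2111)² + (1.2111)² + (-8)²) = √(150.3112) ≈ 12.2601,  v_1 = u/||u|| ≈ (0.7513, 0.0988, -0.6525) (||v_1|| = 1).

λ_1 = 9.6056,  λ_2 = 7,  λ_3 = 2.3944;  v_1 ≈ (0.7513, 0.0988, -0.6525)


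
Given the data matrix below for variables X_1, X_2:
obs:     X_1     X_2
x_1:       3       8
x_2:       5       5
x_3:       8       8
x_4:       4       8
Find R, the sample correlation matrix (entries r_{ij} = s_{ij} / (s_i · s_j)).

Step 1 — column means:
  mean(X_1) = (3 + 5 + 8 + 4) / 4 = 20/4 = 5
  mean(X_2) = (8 + 5 + 8 + 8) / 4 = 29/4 = 7.25

Step 2 — sample variances and covariances s[i,j] = (1/(n-1)) · Σ_k (x_{k,i} - mean_i) · (x_{k,j} - mean_j), with n-1 = 3:
  s[X_1,X_1] = ((-2)·(-2) + (0)·(0) + (3)·(3) + (-1)·(-1)) / 3 = 14/3 = 4.6667
  s[X_1,X_2] = ((-2)·(0.75) + (0)·(-2.25) + (3)·(0.75) + (-1)·(0.75)) / 3 = 0/3 = 0
  s[X_2,X_2] = ((0.75)·(0.75) + (-2.25)·(-2.25) + (0.75)·(0.75) + (0.75)·(0.75)) / 3 = 6.75/3 = 2.25
  Sample standard deviations s_i = √(s[i,i]):
  s(X_1) = √(4.6667) = 2.1602
  s(X_2) = √(2.25) = 1.5

Step 3 — r_{ij} = s_{ij} / (s_i · s_j):
  r[X_1,X_1] = 1 (diagonal).
  r[X_1,X_2] = 0 / (2.1602 · 1.5) = 0 / 3.2404 = 0
  r[X_2,X_2] = 1 (diagonal).

R is symmetric with unit diagonal. Assembling:

R = [[1, 0],
 [0, 1]]


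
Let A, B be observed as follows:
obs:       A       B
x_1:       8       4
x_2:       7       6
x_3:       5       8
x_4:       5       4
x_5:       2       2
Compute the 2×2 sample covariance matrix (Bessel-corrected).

Step 1 — column means:
  mean(A) = (8 + 7 + 5 + 5 + 2) / 5 = 27/5 = 5.4
  mean(B) = (4 + 6 + 8 + 4 + 2) / 5 = 24/5 = 4.8

Step 2 — sample covariance S[i,j] = (1/(n-1)) · Σ_k (x_{k,i} - mean_i) · (x_{k,j} - mean_j), with n-1 = 4.
  S[A,A] = ((2.6)·(2.6) + (1.6)·(1.6) + (-0.4)·(-0.4) + (-0.4)·(-0.4) + (-3.4)·(-3.4)) / 4 = 21.2/4 = 5.3
  S[A,B] = ((2.6)·(-0.8) + (1.6)·(1.2) + (-0.4)·(3.2) + (-0.4)·(-0.8) + (-3.4)·(-2.8)) / 4 = 8.4/4 = 2.1
  S[B,B] = ((-0.8)·(-0.8) + (1.2)·(1.2) + (3.2)·(3.2) + (-0.8)·(-0.8) + (-2.8)·(-2.8)) / 4 = 20.8/4 = 5.2

S is symmetric (S[j,i] = S[i,j]). Assembling:

S = [[5.3, 2.1],
 [2.1, 5.2]]


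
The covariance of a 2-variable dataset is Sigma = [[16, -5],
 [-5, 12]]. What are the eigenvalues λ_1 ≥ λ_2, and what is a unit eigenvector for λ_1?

Step 1 — characteristic polynomial of 2×2 Sigma:
  det(Sigma - λI) = λ² - trace · λ + det = 0.
  trace = 16 + 12 = 28, det = 16·12 - (-5)² = 167.
Step 2 — discriminant:
  Δ = trace² - 4·det = 784 - 668 = 116.
Step 3 — eigenvalues:
  λ = (trace ± √Δ)/2 = (28 ± 10.7703)/2,
  λ_1 = 19.3852,  λ_2 = 8.6148.

Step 4 — unit eigenvector for λ_1: solve (Sigma - λ_1 I)v = 0. First row:
  (16 - 19.3852)·v_x + (-5)·v_y = 0, i.e. (-3.3852)·v_x + (-5)·v_y = 0,
  so v ∝ (b, λ_1 - a) = (-5, 3.3852); multiply by -1 so the first entry is positive: u = (5, -3.3852).
  ||u|| = √((5)² + (-3.3852)²) = √(36.4593) ≈ 6.0382,
  v_1 = u/||u|| ≈ (0.8281, -0.5606) (||v_1|| = 1).

λ_1 = 19.3852,  λ_2 = 8.6148;  v_1 ≈ (0.8281, -0.5606)


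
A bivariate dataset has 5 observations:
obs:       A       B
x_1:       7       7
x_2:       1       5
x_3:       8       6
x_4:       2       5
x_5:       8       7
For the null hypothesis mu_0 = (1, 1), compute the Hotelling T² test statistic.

Step 1 — sample mean vector:
  mean(A) = (7 + 1 + 8 + 2 + 8) / 5 = 26/5 = 5.2
  mean(B) = (7 + 5 + 6 + 5 + 7) / 5 = 30/5 = 6
  x̄ = (5.2, 6),  deviation x̄ - mu_0 = (5.2, 6) - (1, 1) = (4.2, 5).

Step 2 — sample covariance matrix, S[i,j] = (1/(n-1)) · Σ_k (x_{k,i} - mean_i) · (x_{k,j} - mean_j), divisor n-1 = 4:
  S[A,A] = ((1.8)·(1.8) + (-4.2)·(-4.2) + (2.8)·(2.8) + (-3.2)·(-3.2) + (2.8)·(2.8)) / 4 = 46.8/4 = 11.7
  S[A,B] = ((1.8)·(1) + (-4.2)·(-1) + (2.8)·(0) + (-3.2)·(-1) + (2.8)·(1)) / 4 = 12/4 = 3
  S[B,B] = ((1)·(1) + (-1)·(-1) + (0)·(0) + (-1)·(-1) + (1)·(1)) / 4 = 4/4 = 1
  S = [[11.7, 3],
 [3, 1]].

Step 3 — invert S. det(S) = 11.7·1 - (3)² = 2.7.
  S^{-1} = (1/det) · [[d, -b], [-b, a]] = [[0.3704, -1.1111],
 [-1.1111, 4.3333]].

Step 4 — quadratic form (x̄ - mu_0)^T · S^{-1} · (x̄ - mu_0):
  S^{-1} · (x̄ - mu_0) = (-4, 17),
  (x̄ - mu_0)^T · [...] = (4.2)·(-4) + (5)·(17) = 68.2.

Step 5 — scale by n: T² = 5 · 68.2 = 341.

T² ≈ 341


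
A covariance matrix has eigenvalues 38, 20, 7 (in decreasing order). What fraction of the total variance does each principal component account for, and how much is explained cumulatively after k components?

Step 1 — total variance = trace(Sigma) = Σ λ_i = 38 + 20 + 7 = 65.

Step 2 — fraction explained by component i = λ_i / Σ λ:
  PC1: 38/65 = 0.5846
  PC2: 20/65 = 0.3077
  PC3: 7/65 = 0.1077

Step 3 — cumulative fraction after k components = (λ_1 + ... + λ_k) / Σ λ:
  k = 1: 38/65 = 0.5846
  k = 2: (38 + 20)/65 = 58/65 = 0.8923
  k = 3: (38 + 20 + 7)/65 = 65/65 = 1

Summary (fraction, with percent):

explained: PC1 0.5846 (58.46%), PC2 0.3077 (30.77%), PC3 0.1077 (10.77%);  cumulative: 0.5846, 0.8923, 1


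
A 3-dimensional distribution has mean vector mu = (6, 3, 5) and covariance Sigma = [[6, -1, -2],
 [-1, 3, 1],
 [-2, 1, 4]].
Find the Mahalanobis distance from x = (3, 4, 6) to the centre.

Step 1 — centre the observation: (x - mu) = (-3, 1, 1).

Step 2 — invert Sigma (cofactor / det for 3×3, or solve directly):
  Sigma^{-1} = [[0.2037, 0.037, 0.0926],
 [0.037, 0.3704, -0.0741],
 [0.0926, -0.0741, 0.3148]].

Step 3 — form the quadratic (x - mu)^T · Sigma^{-1} · (x - mu):
  Sigma^{-1} · (x - mu) = (-0.4815, 0.1852, -0.037).
  (x - mu)^T · [Sigma^{-1} · (x - mu)] = (-3)·(-0.4815) + (1)·(0.1852) + (1)·(-0.037) = 1.5926.

Step 4 — take square root: d = √(1.5926) ≈ 1.262.

d(x, mu) = √(1.5926) ≈ 1.262


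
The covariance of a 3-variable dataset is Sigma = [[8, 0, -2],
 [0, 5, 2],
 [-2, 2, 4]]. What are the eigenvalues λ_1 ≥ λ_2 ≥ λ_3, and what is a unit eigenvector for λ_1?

Step 1 — characteristic polynomial p(λ) = det(λI - Sigma) = λ³ - tr·λ² + c_1·λ - det, where tr = trace, c_1 = sum of the principal 2×2 minors, det = det(Sigma):
  tr = 8 + 5 + 4 = 17,
  c_1 = (8·5 - (0)²) + (8·4 - (-2)²) + (5·4 - (2)²) = 40 + 28 + 16 = 84,
  det = 8·(5·4 - (2)²) - (0)·((0)·4 - (2)·(-2)) + (-2)·((0)·(2) - 5·(-2)) = 8·(16) - (0)·(4) + (-2)·(10) = 108.
  So p(λ) = λ³ - 17λ² + 84λ - 108.
Step 2 — look for an integer root (rational root theorem: any rational root is an integer divisor of 108). Testing λ = 2:
  p(2) = 8 - 68 + 168 - 108 = 0  ✓
  Dividing out (λ - 2): p(λ) = (λ - 2)(λ² - 15λ + 54).
Step 3 — remaining eigenvalues from the quadratic λ² - 15λ + 54 = 0:
  Δ = 15² - 4·54 = 225 - 216 = 9,  λ = (15 ± √9)/2 = (15 ± 3)/2 = 9 or 6.
  Sorted: λ_1 = 9,  λ_2 = 6,  λ_3 = 2  (check: sum = 17 = tr ✓).

Step 4 — unit eigenvector for λ_1 = 9: v spans the null space of (Sigma - λ_1 I), whose rows are
  r_1 = (-1, 0, -2),  r_2 = (0, -4, 2),  r_3 = (-2, 2, -5).
  v is orthogonal to every row, so take v ∝ r_1 × r_2 = ((0)·(2) - (-2)·(-4), (-2)·(0) - (-1)·(2), (-1)·(-4) - (0)·(0)) = (-8, 2, 4).
  Rescale (divide by 2; multiply by -1 so the first nonzero entry is positive): u = (4, -1, -2).
  ||u|| = √((4)² + (-1)² + (-2)²) = √(21) ≈ 4.5826,  v_1 = u/||u|| ≈ (0.8729, -0.2182, -0.4364) (||v_1|| = 1).

λ_1 = 9,  λ_2 = 6,  λ_3 = 2;  v_1 ≈ (0.8729, -0.2182, -0.4364)


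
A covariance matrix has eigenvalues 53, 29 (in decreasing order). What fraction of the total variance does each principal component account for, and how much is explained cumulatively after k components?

Step 1 — total variance = trace(Sigma) = Σ λ_i = 53 + 29 = 82.

Step 2 — fraction explained by component i = λ_i / Σ λ:
  PC1: 53/82 = 0.6463
  PC2: 29/82 = 0.3537

Step 3 — cumulative fraction after k components = (λ_1 + ... + λ_k) / Σ λ:
  k = 1: 53/82 = 0.6463
  k = 2: (53 + 29)/82 = 82/82 = 1

Summary (fraction, with percent):

explained: PC1 0.6463 (64.63%), PC2 0.3537 (35.37%);  cumulative: 0.6463, 1


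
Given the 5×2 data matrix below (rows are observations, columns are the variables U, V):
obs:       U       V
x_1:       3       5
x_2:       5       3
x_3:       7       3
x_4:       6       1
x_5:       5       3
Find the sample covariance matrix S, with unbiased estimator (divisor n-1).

Step 1 — column means:
  mean(U) = (3 + 5 + 7 + 6 + 5) / 5 = 26/5 = 5.2
  mean(V) = (5 + 3 + 3 + 1 + 3) / 5 = 15/5 = 3

Step 2 — sample covariance S[i,j] = (1/(n-1)) · Σ_k (x_{k,i} - mean_i) · (x_{k,j} - mean_j), with n-1 = 4.
  S[U,U] = ((-2.2)·(-2.2) + (-0.2)·(-0.2) + (1.8)·(1.8) + (0.8)·(0.8) + (-0.2)·(-0.2)) / 4 = 8.8/4 = 2.2
  S[U,V] = ((-2.2)·(2) + (-0.2)·(0) + (1.8)·(0) + (0.8)·(-2) + (-0.2)·(0)) / 4 = -6/4 = -1.5
  S[V,V] = ((2)·(2) + (0)·(0) + (0)·(0) + (-2)·(-2) + (0)·(0)) / 4 = 8/4 = 2

S is symmetric (S[j,i] = S[i,j]). Assembling:

S = [[2.2, -1.5],
 [-1.5, 2]]


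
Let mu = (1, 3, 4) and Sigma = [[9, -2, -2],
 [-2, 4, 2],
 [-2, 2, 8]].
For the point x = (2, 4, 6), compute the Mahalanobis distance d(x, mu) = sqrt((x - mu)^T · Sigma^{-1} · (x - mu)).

Step 1 — centre the observation: (x - mu) = (1, 1, 2).

Step 2 — invert Sigma (cofactor / det for 3×3, or solve directly):
  Sigma^{-1} = [[0.1273, 0.0545, 0.0182],
 [0.0545, 0.3091, -0.0636],
 [0.0182, -0.0636, 0.1455]].

Step 3 — form the quadratic (x - mu)^T · Sigma^{-1} · (x - mu):
  Sigma^{-1} · (x - mu) = (0.2182, 0.2364, 0.2455).
  (x - mu)^T · [Sigma^{-1} · (x - mu)] = (1)·(0.2182) + (1)·(0.2364) + (2)·(0.2455) = 0.9455.

Step 4 — take square root: d = √(0.9455) ≈ 0.9723.

d(x, mu) = √(0.9455) ≈ 0.9723


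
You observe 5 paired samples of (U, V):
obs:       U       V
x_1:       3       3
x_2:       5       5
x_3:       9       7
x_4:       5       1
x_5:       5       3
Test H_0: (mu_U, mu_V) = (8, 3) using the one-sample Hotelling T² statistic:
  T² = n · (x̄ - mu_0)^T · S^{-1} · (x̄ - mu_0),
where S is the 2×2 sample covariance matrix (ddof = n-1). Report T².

Step 1 — sample mean vector:
  mean(U) = (3 + 5 + 9 + 5 + 5) / 5 = 27/5 = 5.4
  mean(V) = (3 + 5 + 7 + 1 + 3) / 5 = 19/5 = 3.8
  x̄ = (5.4, 3.8),  deviation x̄ - mu_0 = (5.4, 3.8) - (8, 3) = (-2.6, 0.8).

Step 2 — sample covariance matrix, S[i,j] = (1/(n-1)) · Σ_k (x_{k,i} - mean_i) · (x_{k,j} - mean_j), divisor n-1 = 4:
  S[U,U] = ((-2.4)·(-2.4) + (-0.4)·(-0.4) + (3.6)·(3.6) + (-0.4)·(-0.4) + (-0.4)·(-0.4)) / 4 = 19.2/4 = 4.8
  S[U,V] = ((-2.4)·(-0.8) + (-0.4)·(1.2) + (3.6)·(3.2) + (-0.4)·(-2.8) + (-0.4)·(-0.8)) / 4 = 14.4/4 = 3.6
  S[V,V] = ((-0.8)·(-0.8) + (1.2)·(1.2) + (3.2)·(3.2) + (-2.8)·(-2.8) + (-0.8)·(-0.8)) / 4 = 20.8/4 = 5.2
  S = [[4.8, 3.6],
 [3.6, 5.2]].

Step 3 — invert S. det(S) = 4.8·5.2 - (3.6)² = 12.
  S^{-1} = (1/det) · [[d, -b], [-b, a]] = [[0.4333, -0.3],
 [-0.3, 0.4]].

Step 4 — quadratic form (x̄ - mu_0)^T · S^{-1} · (x̄ - mu_0):
  S^{-1} · (x̄ - mu_0) = (-1.3667, 1.1),
  (x̄ - mu_0)^T · [...] = (-2.6)·(-1.3667) + (0.8)·(1.1) = 4.4333.

Step 5 — scale by n: T² = 5 · 4.4333 = 22.1667.

T² ≈ 22.1667


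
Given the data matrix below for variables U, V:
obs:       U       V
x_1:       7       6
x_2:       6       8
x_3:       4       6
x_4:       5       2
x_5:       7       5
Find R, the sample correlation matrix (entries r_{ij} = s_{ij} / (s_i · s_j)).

Step 1 — column means:
  mean(U) = (7 + 6 + 4 + 5 + 7) / 5 = 29/5 = 5.8
  mean(V) = (6 + 8 + 6 + 2 + 5) / 5 = 27/5 = 5.4

Step 2 — sample variances and covariances s[i,j] = (1/(n-1)) · Σ_k (x_{k,i} - mean_i) · (x_{k,j} - mean_j), with n-1 = 4:
  s[U,U] = ((1.2)·(1.2) + (0.2)·(0.2) + (-1.8)·(-1.8) + (-0.8)·(-0.8) + (1.2)·(1.2)) / 4 = 6.8/4 = 1.7
  s[U,V] = ((1.2)·(0.6) + (0.2)·(2.6) + (-1.8)·(0.6) + (-0.8)·(-3.4) + (1.2)·(-0.4)) / 4 = 2.4/4 = 0.6
  s[V,V] = ((0.6)·(0.6) + (2.6)·(2.6) + (0.6)·(0.6) + (-3.4)·(-3.4) + (-0.4)·(-0.4)) / 4 = 19.2/4 = 4.8
  Sample standard deviations s_i = √(s[i,i]):
  s(U) = √(1.7) = 1.3038
  s(V) = √(4.8) = 2.1909

Step 3 — r_{ij} = s_{ij} / (s_i · s_j):
  r[U,U] = 1 (diagonal).
  r[U,V] = 0.6 / (1.3038 · 2.1909) = 0.6 / 2.8566 = 0.21
  r[V,V] = 1 (diagonal).

R is symmetric with unit diagonal. Assembling:

R = [[1, 0.21],
 [0.21, 1]]


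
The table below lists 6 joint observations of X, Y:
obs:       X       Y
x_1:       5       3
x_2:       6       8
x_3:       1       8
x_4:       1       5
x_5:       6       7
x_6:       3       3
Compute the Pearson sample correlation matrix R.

Step 1 — column means:
  mean(X) = (5 + 6 + 1 + 1 + 6 + 3) / 6 = 22/6 = 3.6667
  mean(Y) = (3 + 8 + 8 + 5 + 7 + 3) / 6 = 34/6 = 5.6667

Step 2 — sample variances and covariances s[i,j] = (1/(n-1)) · Σ_k (x_{k,i} - mean_i) · (x_{k,j} - mean_j), with n-1 = 5:
  s[X,X] = ((1.3333)·(1.3333) + (2.3333)·(2.3333) + (-2.6667)·(-2.6667) + (-2.6667)·(-2.6667) + (2.3333)·(2.3333) + (-0.6667)·(-0.6667)) / 5 = 27.3333/5 = 5.4667
  s[X,Y] = ((1.3333)·(-2.6667) + (2.3333)·(2.3333) + (-2.6667)·(2.3333) + (-2.6667)·(-0.6667) + (2.3333)·(1.3333) + (-0.6667)·(-2.6667)) / 5 = 2.3333/5 = 0.4667
  s[Y,Y] = ((-2.6667)·(-2.6667) + (2.3333)·(2.3333) + (2.3333)·(2.3333) + (-0.6667)·(-0.6667) + (1.3333)·(1.3333) + (-2.6667)·(-2.6667)) / 5 = 27.3333/5 = 5.4667
  Sample standard deviations s_i = √(s[i,i]):
  s(X) = √(5.4667) = 2.3381
  s(Y) = √(5.4667) = 2.3381

Step 3 — r_{ij} = s_{ij} / (s_i · s_j):
  r[X,X] = 1 (diagonal).
  r[X,Y] = 0.4667 / (2.3381 · 2.3381) = 0.4667 / 5.4667 = 0.0854
  r[Y,Y] = 1 (diagonal).

R is symmetric with unit diagonal. Assembling:

R = [[1, 0.0854],
 [0.0854, 1]]


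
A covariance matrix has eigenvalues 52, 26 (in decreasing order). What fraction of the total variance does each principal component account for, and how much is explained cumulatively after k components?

Step 1 — total variance = trace(Sigma) = Σ λ_i = 52 + 26 = 78.

Step 2 — fraction explained by component i = λ_i / Σ λ:
  PC1: 52/78 = 0.6667
  PC2: 26/78 = 0.3333

Step 3 — cumulative fraction after k components = (λ_1 + ... + λ_k) / Σ λ:
  k = 1: 52/78 = 0.6667
  k = 2: (52 + 26)/78 = 78/78 = 1

Summary (fraction, with percent):

explained: PC1 0.6667 (66.67%), PC2 0.3333 (33.33%);  cumulative: 0.6667, 1


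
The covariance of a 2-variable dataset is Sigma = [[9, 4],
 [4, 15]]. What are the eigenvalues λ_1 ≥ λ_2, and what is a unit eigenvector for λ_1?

Step 1 — characteristic polynomial of 2×2 Sigma:
  det(Sigma - λI) = λ² - trace · λ + det = 0.
  trace = 9 + 15 = 24, det = 9·15 - (4)² = 119.
Step 2 — discriminant:
  Δ = trace² - 4·det = 576 - 476 = 100.
Step 3 — eigenvalues:
  λ = (trace ± √Δ)/2 = (24 ± 10)/2,
  λ_1 = 17,  λ_2 = 7.

Step 4 — unit eigenvector for λ_1: solve (Sigma - λ_1 I)v = 0. First row:
  (9 - 17)·v_x + (4)·v_y = 0, i.e. (-8)·v_x + (4)·v_y = 0,
  so v ∝ (b, λ_1 - a) = (4, 8) = u.
  ||u|| = √((4)² + (8)²) = √(80) ≈ 8.9443,
  v_1 = u/||u|| ≈ (0.4472, 0.8944) (||v_1|| = 1).

λ_1 = 17,  λ_2 = 7;  v_1 ≈ (0.4472, 0.8944)


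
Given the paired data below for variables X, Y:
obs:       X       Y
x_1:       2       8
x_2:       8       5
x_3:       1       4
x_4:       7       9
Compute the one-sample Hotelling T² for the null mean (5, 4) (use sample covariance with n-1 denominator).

Step 1 — sample mean vector:
  mean(X) = (2 + 8 + 1 + 7) / 4 = 18/4 = 4.5
  mean(Y) = (8 + 5 + 4 + 9) / 4 = 26/4 = 6.5
  x̄ = (4.5, 6.5),  deviation x̄ - mu_0 = (4.5, 6.5) - (5, 4) = (-0.5, 2.5).

Step 2 — sample covariance matrix, S[i,j] = (1/(n-1)) · Σ_k (x_{k,i} - mean_i) · (x_{k,j} - mean_j), divisor n-1 = 3:
  S[X,X] = ((-2.5)·(-2.5) + (3.5)·(3.5) + (-3.5)·(-3.5) + (2.5)·(2.5)) / 3 = 37/3 = 12.3333
  S[X,Y] = ((-2.5)·(1.5) + (3.5)·(-1.5) + (-3.5)·(-2.5) + (2.5)·(2.5)) / 3 = 6/3 = 2
  S[Y,Y] = ((1.5)·(1.5) + (-1.5)·(-1.5) + (-2.5)·(-2.5) + (2.5)·(2.5)) / 3 = 17/3 = 5.6667
  S = [[12.3333, 2],
 [2, 5.6667]].

Step 3 — invert S. det(S) = 12.3333·5.6667 - (2)² = 65.8889.
  S^{-1} = (1/det) · [[d, -b], [-b, a]] = [[0.086, -0.0304],
 [-0.0304, 0.1872]].

Step 4 — quadratic form (x̄ - mu_0)^T · S^{-1} · (x̄ - mu_0):
  S^{-1} · (x̄ - mu_0) = (-0.1189, 0.4831),
  (x̄ - mu_0)^T · [...] = (-0.5)·(-0.1189) + (2.5)·(0.4831) = 1.2673.

Step 5 — scale by n: T² = 4 · 1.2673 = 5.0691.

T² ≈ 5.0691


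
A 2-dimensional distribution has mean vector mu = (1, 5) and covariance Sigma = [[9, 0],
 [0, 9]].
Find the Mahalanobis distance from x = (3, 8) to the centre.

Step 1 — centre the observation: (x - mu) = (2, 3).

Step 2 — invert Sigma. det(Sigma) = 9·9 - (0)² = 81.
  Sigma^{-1} = (1/det) · [[d, -b], [-b, a]] = [[0.1111, 0],
 [0, 0.1111]].

Step 3 — form the quadratic (x - mu)^T · Sigma^{-1} · (x - mu):
  Sigma^{-1} · (x - mu) = (0.2222, 0.3333).
  (x - mu)^T · [Sigma^{-1} · (x - mu)] = (2)·(0.2222) + (3)·(0.3333) = 1.4444.

Step 4 — take square root: d = √(1.4444) ≈ 1.2019.

d(x, mu) = √(1.4444) ≈ 1.2019


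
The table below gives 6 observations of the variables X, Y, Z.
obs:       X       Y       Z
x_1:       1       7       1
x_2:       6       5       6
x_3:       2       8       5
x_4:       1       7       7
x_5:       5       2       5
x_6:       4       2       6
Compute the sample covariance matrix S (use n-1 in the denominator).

Step 1 — column means:
  mean(X) = (1 + 6 + 2 + 1 + 5 + 4) / 6 = 19/6 = 3.1667
  mean(Y) = (7 + 5 + 8 + 7 + 2 + 2) / 6 = 31/6 = 5.1667
  mean(Z) = (1 + 6 + 5 + 7 + 5 + 6) / 6 = 30/6 = 5

Step 2 — sample covariance S[i,j] = (1/(n-1)) · Σ_k (x_{k,i} - mean_i) · (x_{k,j} - mean_j), with n-1 = 5.
  S[X,X] = ((-2.1667)·(-2.1667) + (2.8333)·(2.8333) + (-1.1667)·(-1.1667) + (-2.1667)·(-2.1667) + (1.8333)·(1.8333) + (0.8333)·(0.8333)) / 5 = 22.8333/5 = 4.5667
  S[X,Y] = ((-2.1667)·(1.8333) + (2.8333)·(-0.1667) + (-1.1667)·(2.8333) + (-2.1667)·(1.8333) + (1.8333)·(-3.1667) + (0.8333)·(-3.1667)) / 5 = -20.1667/5 = -4.0333
  S[X,Z] = ((-2.1667)·(-4) + (2.8333)·(1) + (-1.1667)·(0) + (-2.1667)·(2) + (1.8333)·(0) + (0.8333)·(1)) / 5 = 8/5 = 1.6
  S[Y,Y] = ((1.8333)·(1.8333) + (-0.1667)·(-0.1667) + (2.8333)·(2.8333) + (1.8333)·(1.8333) + (-3.1667)·(-3.1667) + (-3.1667)·(-3.1667)) / 5 = 34.8333/5 = 6.9667
  S[Y,Z] = ((1.8333)·(-4) + (-0.1667)·(1) + (2.8333)·(0) + (1.8333)·(2) + (-3.1667)·(0) + (-3.1667)·(1)) / 5 = -7/5 = -1.4
  S[Z,Z] = ((-4)·(-4) + (1)·(1) + (0)·(0) + (2)·(2) + (0)·(0) + (1)·(1)) / 5 = 22/5 = 4.4

S is symmetric (S[j,i] = S[i,j]). Assembling:

S = [[4.5667, -4.0333, 1.6],
 [-4.0333, 6.9667, -1.4],
 [1.6, -1.4, 4.4]]


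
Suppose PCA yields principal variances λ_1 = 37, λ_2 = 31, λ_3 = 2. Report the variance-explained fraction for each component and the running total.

Step 1 — total variance = trace(Sigma) = Σ λ_i = 37 + 31 + 2 = 70.

Step 2 — fraction explained by component i = λ_i / Σ λ:
  PC1: 37/70 = 0.5286
  PC2: 31/70 = 0.4429
  PC3: 2/70 = 0.0286

Step 3 — cumulative fraction after k components = (λ_1 + ... + λ_k) / Σ λ:
  k = 1: 37/70 = 0.5286
  k = 2: (37 + 31)/70 = 68/70 = 0.9714
  k = 3: (37 + 31 + 2)/70 = 70/70 = 1

Summary (fraction, with percent):

explained: PC1 0.5286 (52.86%), PC2 0.4429 (44.29%), PC3 0.0286 (2.86%);  cumulative: 0.5286, 0.9714, 1
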